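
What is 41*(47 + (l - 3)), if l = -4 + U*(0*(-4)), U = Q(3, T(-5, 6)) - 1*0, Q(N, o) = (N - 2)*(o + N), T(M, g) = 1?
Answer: 1640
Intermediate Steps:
Q(N, o) = (-2 + N)*(N + o)
U = 4 (U = (3² - 2*3 - 2*1 + 3*1) - 1*0 = (9 - 6 - 2 + 3) + 0 = 4 + 0 = 4)
l = -4 (l = -4 + 4*(0*(-4)) = -4 + 4*0 = -4 + 0 = -4)
41*(47 + (l - 3)) = 41*(47 + (-4 - 3)) = 41*(47 - 7) = 41*40 = 1640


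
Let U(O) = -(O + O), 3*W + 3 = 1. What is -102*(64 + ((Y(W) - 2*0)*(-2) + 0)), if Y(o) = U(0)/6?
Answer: -6528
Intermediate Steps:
W = -⅔ (W = -1 + (⅓)*1 = -1 + ⅓ = -⅔ ≈ -0.66667)
U(O) = -2*O
Y(o) = 0 (Y(o) = -2*0/6 = 0*(⅙) = 0)
-102*(64 + ((Y(W) - 2*0)*(-2) + 0)) = -102*(64 + ((0 - 2*0)*(-2) + 0)) = -102*(64 + ((0 + 0)*(-2) + 0)) = -102*(64 + (0*(-2) + 0)) = -102*(64 + (0 + 0)) = -102*(64 + 0) = -102*64 = -6528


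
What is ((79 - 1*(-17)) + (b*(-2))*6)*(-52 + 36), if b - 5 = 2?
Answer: -192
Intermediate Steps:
b = 7 (b = 5 + 2 = 7)
((79 - 1*(-17)) + (b*(-2))*6)*(-52 + 36) = ((79 - 1*(-17)) + (7*(-2))*6)*(-52 + 36) = ((79 + 17) - 14*6)*(-16) = (96 - 84)*(-16) = 12*(-16) = -192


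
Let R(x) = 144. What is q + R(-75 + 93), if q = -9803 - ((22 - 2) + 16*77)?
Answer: -10911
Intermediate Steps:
q = -11055 (q = -9803 - (20 + 1232) = -9803 - 1*1252 = -9803 - 1252 = -11055)
q + R(-75 + 93) = -11055 + 144 = -10911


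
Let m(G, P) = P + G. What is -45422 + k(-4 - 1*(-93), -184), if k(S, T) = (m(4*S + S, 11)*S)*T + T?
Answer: -7513062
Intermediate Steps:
m(G, P) = G + P
k(S, T) = T + S*T*(11 + 5*S) (k(S, T) = (((4*S + S) + 11)*S)*T + T = ((5*S + 11)*S)*T + T = ((11 + 5*S)*S)*T + T = (S*(11 + 5*S))*T + T = S*T*(11 + 5*S) + T = T + S*T*(11 + 5*S))
-45422 + k(-4 - 1*(-93), -184) = -45422 - 184*(1 + (-4 - 1*(-93))*(11 + 5*(-4 - 1*(-93)))) = -45422 - 184*(1 + (-4 + 93)*(11 + 5*(-4 + 93))) = -45422 - 184*(1 + 89*(11 + 5*89)) = -45422 - 184*(1 + 89*(11 + 445)) = -45422 - 184*(1 + 89*456) = -45422 - 184*(1 + 40584) = -45422 - 184*40585 = -45422 - 7467640 = -7513062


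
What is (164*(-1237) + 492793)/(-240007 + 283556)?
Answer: 289925/43549 ≈ 6.6574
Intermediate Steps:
(164*(-1237) + 492793)/(-240007 + 283556) = (-202868 + 492793)/43549 = 289925*(1/43549) = 289925/43549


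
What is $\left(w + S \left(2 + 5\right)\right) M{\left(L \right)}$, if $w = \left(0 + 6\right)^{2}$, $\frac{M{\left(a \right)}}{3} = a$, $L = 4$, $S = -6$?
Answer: $-72$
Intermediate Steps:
$M{\left(a \right)} = 3 a$
$w = 36$ ($w = 6^{2} = 36$)
$\left(w + S \left(2 + 5\right)\right) M{\left(L \right)} = \left(36 - 6 \left(2 + 5\right)\right) 3 \cdot 4 = \left(36 - 42\right) 12 = \left(-6\right) 12 = -72$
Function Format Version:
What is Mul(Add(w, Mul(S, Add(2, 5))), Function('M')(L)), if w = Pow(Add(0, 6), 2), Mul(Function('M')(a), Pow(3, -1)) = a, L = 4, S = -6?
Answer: -72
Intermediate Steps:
Function('M')(a) = Mul(3, a)
w = 36 (w = Pow(6, 2) = 36)
Mul(Add(w, Mul(S, Add(2, 5))), Function('M')(L)) = Mul(Add(36, Mul(-6, Add(2, 5))), Mul(3, 4)) = Mul(Add(36, Mul(-6, 7)), 12) = Mul(Add(36, -42), 12) = Mul(-6, 12) = -72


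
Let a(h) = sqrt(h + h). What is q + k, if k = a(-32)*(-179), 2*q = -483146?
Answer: -241573 - 1432*I ≈ -2.4157e+5 - 1432.0*I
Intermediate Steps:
q = -241573 (q = (1/2)*(-483146) = -241573)
a(h) = sqrt(2)*sqrt(h) (a(h) = sqrt(2*h) = sqrt(2)*sqrt(h))
k = -1432*I (k = (sqrt(2)*sqrt(-32))*(-179) = (sqrt(2)*(4*I*sqrt(2)))*(-179) = (8*I)*(-179) = -1432*I ≈ -1432.0*I)
q + k = -241573 - 1432*I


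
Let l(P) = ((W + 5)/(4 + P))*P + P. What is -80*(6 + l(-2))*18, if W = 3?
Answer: 5760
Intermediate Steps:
l(P) = P + 8*P/(4 + P) (l(P) = ((3 + 5)/(4 + P))*P + P = (8/(4 + P))*P + P = 8*P/(4 + P) + P = P + 8*P/(4 + P))
-80*(6 + l(-2))*18 = -80*(6 - 2*(12 - 2)/(4 - 2))*18 = -80*(6 - 2*10/2)*18 = -80*(6 - 2*1/2*10)*18 = -80*(6 - 10)*18 = -80*(-4)*18 = -40*(-8)*18 = 320*18 = 5760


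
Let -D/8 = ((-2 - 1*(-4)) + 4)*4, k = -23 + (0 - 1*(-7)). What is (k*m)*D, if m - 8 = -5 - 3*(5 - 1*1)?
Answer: -27648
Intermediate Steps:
k = -16 (k = -23 + (0 + 7) = -23 + 7 = -16)
m = -9 (m = 8 + (-5 - 3*(5 - 1*1)) = 8 + (-5 - 3*(5 - 1)) = 8 + (-5 - 3*4) = 8 + (-5 - 12) = 8 - 17 = -9)
D = -192 (D = -8*((-2 - 1*(-4)) + 4)*4 = -8*((-2 + 4) + 4)*4 = -8*(2 + 4)*4 = -48*4 = -8*24 = -192)
(k*m)*D = -16*(-9)*(-192) = 144*(-192) = -27648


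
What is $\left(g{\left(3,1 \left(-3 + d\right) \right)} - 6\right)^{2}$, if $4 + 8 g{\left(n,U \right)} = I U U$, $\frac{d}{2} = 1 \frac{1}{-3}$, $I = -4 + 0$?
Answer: $\frac{14161}{81} \approx 174.83$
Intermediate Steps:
$I = -4$
$d = - \frac{2}{3}$ ($d = 2 \cdot 1 \frac{1}{-3} = 2 \cdot 1 \left(- \frac{1}{3}\right) = 2 \left(- \frac{1}{3}\right) = - \frac{2}{3} \approx -0.66667$)
$g{\left(n,U \right)} = - \frac{1}{2} - \frac{U^{2}}{2}$ ($g{\left(n,U \right)} = - \frac{1}{2} + \frac{- 4 U U}{8} = - \frac{1}{2} + \frac{\left(-4\right) U^{2}}{8} = - \frac{1}{2} - \frac{U^{2}}{2}$)
$\left(g{\left(3,1 \left(-3 + d\right) \right)} - 6\right)^{2} = \left(\left(- \frac{1}{2} - \frac{\left(1 \left(-3 - \frac{2}{3}\right)\right)^{2}}{2}\right) - 6\right)^{2} = \left(\left(- \frac{1}{2} - \frac{\left(1 \left(- \frac{11}{3}\right)\right)^{2}}{2}\right) - 6\right)^{2} = \left(\left(- \frac{1}{2} - \frac{\left(- \frac{11}{3}\right)^{2}}{2}\right) - 6\right)^{2} = \left(\left(- \frac{1}{2} - \frac{121}{18}\right) - 6\right)^{2} = \left(- \frac{65}{9} - 6\right)^{2} = \left(- \frac{119}{9}\right)^{2} = \frac{14161}{81}$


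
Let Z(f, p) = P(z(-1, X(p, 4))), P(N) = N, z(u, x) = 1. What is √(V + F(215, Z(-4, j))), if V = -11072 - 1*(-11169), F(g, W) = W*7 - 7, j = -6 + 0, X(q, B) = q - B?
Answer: √97 ≈ 9.8489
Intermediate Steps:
j = -6
Z(f, p) = 1
F(g, W) = -7 + 7*W (F(g, W) = 7*W - 7 = -7 + 7*W)
V = 97 (V = -11072 + 11169 = 97)
√(V + F(215, Z(-4, j))) = √(97 + (-7 + 7*1)) = √(97 + (-7 + 7)) = √(97 + 0) = √97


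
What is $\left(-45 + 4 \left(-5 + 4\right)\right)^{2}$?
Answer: $2401$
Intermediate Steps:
$\left(-45 + 4 \left(-5 + 4\right)\right)^{2} = \left(-45 + 4 \left(-1\right)\right)^{2} = \left(-45 - 4\right)^{2} = \left(-49\right)^{2} = 2401$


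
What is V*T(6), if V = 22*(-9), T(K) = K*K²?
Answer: -42768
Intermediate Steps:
T(K) = K³
V = -198
V*T(6) = -198*6³ = -198*216 = -42768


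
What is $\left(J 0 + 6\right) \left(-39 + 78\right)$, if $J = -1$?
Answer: $234$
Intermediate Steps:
$\left(J 0 + 6\right) \left(-39 + 78\right) = \left(\left(-1\right) 0 + 6\right) \left(-39 + 78\right) = \left(0 + 6\right) 39 = 6 \cdot 39 = 234$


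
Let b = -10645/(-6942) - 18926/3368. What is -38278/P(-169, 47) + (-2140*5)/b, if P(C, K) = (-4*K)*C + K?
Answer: 1989149631657926/759932636077 ≈ 2617.5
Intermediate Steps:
b = -23882983/5845164 (b = -10645*(-1/6942) - 18926*1/3368 = 10645/6942 - 9463/1684 = -23882983/5845164 ≈ -4.0859)
P(C, K) = K - 4*C*K (P(C, K) = -4*C*K + K = K - 4*C*K)
-38278/P(-169, 47) + (-2140*5)/b = -38278*1/(47*(1 - 4*(-169))) + (-2140*5)/(-23882983/5845164) = -38278*1/(47*(1 + 676)) - 10700*(-5845164/23882983) = -38278/(47*677) + 62543254800/23882983 = -38278/31819 + 62543254800/23882983 = 1989149631657926/759932636077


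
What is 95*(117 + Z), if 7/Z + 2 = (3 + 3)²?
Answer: 378575/34 ≈ 11135.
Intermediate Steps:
Z = 7/34 (Z = 7/(-2 + (3 + 3)²) = 7/(-2 + 6²) = 7/(-2 + 36) = 7/34 ≈ 0.20588)
95*(117 + Z) = 95*(117 + 7/34) = 95*(3985/34) = 378575/34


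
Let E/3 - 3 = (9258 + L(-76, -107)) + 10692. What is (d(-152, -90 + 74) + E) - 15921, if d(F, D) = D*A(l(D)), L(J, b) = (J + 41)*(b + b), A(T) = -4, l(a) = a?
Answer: 66472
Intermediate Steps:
L(J, b) = 2*b*(41 + J) (L(J, b) = (41 + J)*(2*b) = 2*b*(41 + J))
E = 82329 (E = 9 + 3*((9258 + 2*(-107)*(41 - 76)) + 10692) = 9 + 3*((9258 + 2*(-107)*(-35)) + 10692) = 9 + 3*((9258 + 7490) + 10692) = 9 + 3*(16748 + 10692) = 9 + 3*27440 = 9 + 82320 = 82329)
d(F, D) = -4*D (d(F, D) = D*(-4) = -4*D)
(d(-152, -90 + 74) + E) - 15921 = (-4*(-90 + 74) + 82329) - 15921 = (-4*(-16) + 82329) - 15921 = (64 + 82329) - 15921 = 82393 - 15921 = 66472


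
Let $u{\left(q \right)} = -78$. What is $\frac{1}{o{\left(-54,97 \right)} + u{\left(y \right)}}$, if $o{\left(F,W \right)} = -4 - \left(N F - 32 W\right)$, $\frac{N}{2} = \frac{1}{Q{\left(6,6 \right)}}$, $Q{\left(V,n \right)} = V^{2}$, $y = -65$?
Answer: $\frac{1}{3025} \approx 0.00033058$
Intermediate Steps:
$N = \frac{1}{18}$ ($N = \frac{2}{6^{2}} = \frac{2}{36} = 2 \cdot \frac{1}{36} = \frac{1}{18} \approx 0.055556$)
$o{\left(F,W \right)} = -4 + 32 W - \frac{F}{18}$ ($o{\left(F,W \right)} = -4 - \left(\frac{F}{18} - 32 W\right) = -4 - \left(- 32 W + \frac{F}{18}\right) = -4 + 32 W - \frac{F}{18}$)
$\frac{1}{o{\left(-54,97 \right)} + u{\left(y \right)}} = \frac{1}{\left(-4 + 32 \cdot 97 - -3\right) - 78} = \frac{1}{\left(-4 + 3104 + 3\right) - 78} = \frac{1}{3103 - 78} = \frac{1}{3025}$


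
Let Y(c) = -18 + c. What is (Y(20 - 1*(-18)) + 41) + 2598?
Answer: 2659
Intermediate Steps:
(Y(20 - 1*(-18)) + 41) + 2598 = ((-18 + (20 - 1*(-18))) + 41) + 2598 = ((-18 + (20 + 18)) + 41) + 2598 = ((-18 + 38) + 41) + 2598 = (20 + 41) + 2598 = 61 + 2598 = 2659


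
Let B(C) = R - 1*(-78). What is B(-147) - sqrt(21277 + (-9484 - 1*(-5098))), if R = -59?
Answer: 19 - sqrt(16891) ≈ -110.97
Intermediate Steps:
B(C) = 19 (B(C) = -59 - 1*(-78) = -59 + 78 = 19)
B(-147) - sqrt(21277 + (-9484 - 1*(-5098))) = 19 - sqrt(21277 + (-9484 - 1*(-5098))) = 19 - sqrt(21277 + (-9484 + 5098)) = 19 - sqrt(21277 - 4386) = 19 - sqrt(16891)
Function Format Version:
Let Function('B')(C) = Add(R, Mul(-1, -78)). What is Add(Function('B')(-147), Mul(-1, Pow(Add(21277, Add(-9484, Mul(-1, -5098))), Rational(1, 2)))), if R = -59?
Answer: Add(19, Mul(-1, Pow(16891, Rational(1, 2)))) ≈ -110.97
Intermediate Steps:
Function('B')(C) = 19 (Function('B')(C) = Add(-59, Mul(-1, -78)) = Add(-59, 78) = 19)
Add(Function('B')(-147), Mul(-1, Pow(Add(21277, Add(-9484, Mul(-1, -5098))), Rational(1, 2)))) = Add(19, Mul(-1, Pow(Add(21277, Add(-9484, Mul(-1, -5098))), Rational(1, 2)))) = Add(19, Mul(-1, Pow(Add(21277, Add(-9484, 5098)), Rational(1, 2)))) = Add(19, Mul(-1, Pow(Add(21277, -4386), Rational(1, 2)))) = Add(19, Mul(-1, Pow(16891, Rational(1, 2))))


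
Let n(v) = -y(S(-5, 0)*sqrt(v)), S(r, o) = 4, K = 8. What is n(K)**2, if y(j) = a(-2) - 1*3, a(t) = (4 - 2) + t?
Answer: 9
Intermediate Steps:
a(t) = 2 + t
y(j) = -3 (y(j) = (2 - 2) - 1*3 = 0 - 3 = -3)
n(v) = 3 (n(v) = -1*(-3) = 3)
n(K)**2 = 3**2 = 9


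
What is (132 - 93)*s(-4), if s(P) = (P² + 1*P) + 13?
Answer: 975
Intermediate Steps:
s(P) = 13 + P + P² (s(P) = (P² + P) + 13 = (P + P²) + 13 = 13 + P + P²)
(132 - 93)*s(-4) = (132 - 93)*(13 - 4 + (-4)²) = 39*(13 - 4 + 16) = 39*25 = 975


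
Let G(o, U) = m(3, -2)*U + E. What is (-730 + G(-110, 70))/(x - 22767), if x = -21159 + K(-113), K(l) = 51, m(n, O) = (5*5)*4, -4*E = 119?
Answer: -24961/175500 ≈ -0.14223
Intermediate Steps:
E = -119/4 (E = -1/4*119 = -119/4 ≈ -29.750)
m(n, O) = 100 (m(n, O) = 25*4 = 100)
G(o, U) = -119/4 + 100*U (G(o, U) = 100*U - 119/4 = -119/4 + 100*U)
x = -21108 (x = -21159 + 51 = -21108)
(-730 + G(-110, 70))/(x - 22767) = (-730 + (-119/4 + 100*70))/(-21108 - 22767) = (-730 + (-119/4 + 7000))/(-43875) = (-730 + 27881/4)*(-1/43875) = (24961/4)*(-1/43875) = -24961/175500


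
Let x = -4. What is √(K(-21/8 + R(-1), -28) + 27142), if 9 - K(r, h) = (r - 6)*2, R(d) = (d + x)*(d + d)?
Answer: 31*√113/2 ≈ 164.77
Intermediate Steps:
R(d) = 2*d*(-4 + d) (R(d) = (d - 4)*(d + d) = (-4 + d)*(2*d) = 2*d*(-4 + d))
K(r, h) = 21 - 2*r (K(r, h) = 9 - (r - 6)*2 = 9 - (-6 + r)*2 = 9 - (-12 + 2*r) = 9 + (12 - 2*r) = 21 - 2*r)
√(K(-21/8 + R(-1), -28) + 27142) = √((21 - 2*(-21/8 + 2*(-1)*(-4 - 1))) + 27142) = √((21 - 2*(-21/8 + 2*(-1)*(-5))) + 27142) = √((21 - 2*(-3*7/8 + 10)) + 27142) = √((21 - 2*(-21/8 + 10)) + 27142) = √((21 - 2*59/8) + 27142) = √((21 - 59/4) + 27142) = √(25/4 + 27142) = √(108593/4) = 31*√113/2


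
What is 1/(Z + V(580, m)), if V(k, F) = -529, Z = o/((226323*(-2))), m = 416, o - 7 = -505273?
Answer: -75441/39824078 ≈ -0.0018944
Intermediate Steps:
o = -505266 (o = 7 - 505273 = -505266)
Z = 84211/75441 (Z = -505266/(226323*(-2)) = -505266/(-452646) = -505266*(-1/452646) = 84211/75441 ≈ 1.1162)
1/(Z + V(580, m)) = 1/(84211/75441 - 529) = 1/(-39824078/75441) = -75441/39824078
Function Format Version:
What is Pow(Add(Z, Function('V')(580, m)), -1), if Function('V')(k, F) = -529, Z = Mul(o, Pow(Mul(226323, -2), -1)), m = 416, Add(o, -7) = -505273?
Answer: Rational(-75441, 39824078) ≈ -0.0018944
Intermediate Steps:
o = -505266 (o = Add(7, -505273) = -505266)
Z = Rational(84211, 75441) (Z = Mul(-505266, Pow(Mul(226323, -2), -1)) = Mul(-505266, Pow(-452646, -1)) = Mul(-505266, Rational(-1, 452646)) = Rational(84211, 75441) ≈ 1.1162)
Pow(Add(Z, Function('V')(580, m)), -1) = Pow(Add(Rational(84211, 75441), -529), -1) = Pow(Rational(-39824078, 75441), -1) = Rational(-75441, 39824078)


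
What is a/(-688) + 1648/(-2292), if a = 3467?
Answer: -2270047/394224 ≈ -5.7583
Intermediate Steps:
a/(-688) + 1648/(-2292) = 3467/(-688) + 1648/(-2292) = 3467*(-1/688) + 1648*(-1/2292) = -3467/688 - 412/573 = -2270047/394224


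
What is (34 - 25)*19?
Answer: 171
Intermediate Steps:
(34 - 25)*19 = 9*19 = 171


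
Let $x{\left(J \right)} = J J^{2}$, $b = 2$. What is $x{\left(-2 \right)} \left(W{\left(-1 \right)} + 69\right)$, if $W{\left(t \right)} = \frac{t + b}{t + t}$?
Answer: $-548$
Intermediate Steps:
$x{\left(J \right)} = J^{3}$
$W{\left(t \right)} = \frac{2 + t}{2 t}$ ($W{\left(t \right)} = \frac{t + 2}{t + t} = \frac{2 + t}{2 t}$)
$x{\left(-2 \right)} \left(W{\left(-1 \right)} + 69\right) = \left(-2\right)^{3} \left(\frac{2 - 1}{2 \left(-1\right)} + 69\right) = - 8 \left(\frac{1}{2} \left(-1\right) 1 + 69\right) = - 8 \left(- \frac{1}{2} + 69\right) = \left(-8\right) \frac{137}{2} = -548$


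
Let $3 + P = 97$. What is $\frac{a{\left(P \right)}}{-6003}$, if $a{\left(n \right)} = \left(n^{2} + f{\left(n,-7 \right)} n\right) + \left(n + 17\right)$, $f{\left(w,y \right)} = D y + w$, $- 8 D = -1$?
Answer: $- \frac{7867}{2668} \approx -2.9487$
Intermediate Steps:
$P = 94$ ($P = -3 + 97 = 94$)
$D = \frac{1}{8}$ ($D = \left(- \frac{1}{8}\right) \left(-1\right) = \frac{1}{8} \approx 0.125$)
$f{\left(w,y \right)} = w + \frac{y}{8}$ ($f{\left(w,y \right)} = \frac{y}{8} + w = w + \frac{y}{8}$)
$a{\left(n \right)} = 17 + n + n^{2} + n \left(- \frac{7}{8} + n\right)$ ($a{\left(n \right)} = \left(n^{2} + \left(n + \frac{1}{8} \left(-7\right)\right) n\right) + \left(n + 17\right) = \left(n^{2} + \left(n - \frac{7}{8}\right) n\right) + \left(17 + n\right) = \left(n^{2} + \left(- \frac{7}{8} + n\right) n\right) + \left(17 + n\right) = \left(n^{2} + n \left(- \frac{7}{8} + n\right)\right) + \left(17 + n\right) = 17 + n + n^{2} + n \left(- \frac{7}{8} + n\right)$)
$\frac{a{\left(P \right)}}{-6003} = \frac{17 + 2 \cdot 94^{2} + \frac{1}{8} \cdot 94}{-6003} = \left(17 + 2 \cdot 8836 + \frac{47}{4}\right) \left(- \frac{1}{6003}\right) = \left(17 + 17672 + \frac{47}{4}\right) \left(- \frac{1}{6003}\right) = \frac{70803}{4} \left(- \frac{1}{6003}\right) = - \frac{7867}{2668}$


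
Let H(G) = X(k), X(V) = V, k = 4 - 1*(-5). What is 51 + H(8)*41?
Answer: 420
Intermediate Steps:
k = 9 (k = 4 + 5 = 9)
H(G) = 9
51 + H(8)*41 = 51 + 9*41 = 51 + 369 = 420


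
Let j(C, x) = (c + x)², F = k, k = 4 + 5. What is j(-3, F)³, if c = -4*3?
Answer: 729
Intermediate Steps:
c = -12
k = 9
F = 9
j(C, x) = (-12 + x)²
j(-3, F)³ = ((-12 + 9)²)³ = ((-3)²)³ = 9³ = 729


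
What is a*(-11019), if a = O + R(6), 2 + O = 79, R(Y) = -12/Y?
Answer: -826425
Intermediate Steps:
O = 77 (O = -2 + 79 = 77)
a = 75 (a = 77 - 12/6 = 77 - 12*⅙ = 77 - 2 = 75)
a*(-11019) = 75*(-11019) = -826425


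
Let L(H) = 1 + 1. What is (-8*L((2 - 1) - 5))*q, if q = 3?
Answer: -48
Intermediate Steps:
L(H) = 2
(-8*L((2 - 1) - 5))*q = -8*2*3 = -16*3 = -48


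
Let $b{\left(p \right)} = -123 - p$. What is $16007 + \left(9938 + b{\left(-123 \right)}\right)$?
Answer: $25945$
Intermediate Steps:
$16007 + \left(9938 + b{\left(-123 \right)}\right) = 16007 + \left(9938 - 0\right) = 16007 + \left(9938 + \left(-123 + 123\right)\right) = 16007 + \left(9938 + 0\right) = 16007 + 9938 = 25945$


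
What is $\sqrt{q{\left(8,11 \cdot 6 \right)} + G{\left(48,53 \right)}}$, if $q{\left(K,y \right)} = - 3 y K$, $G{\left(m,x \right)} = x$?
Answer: $i \sqrt{1531} \approx 39.128 i$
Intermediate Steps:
$q{\left(K,y \right)} = - 3 K y$
$\sqrt{q{\left(8,11 \cdot 6 \right)} + G{\left(48,53 \right)}} = \sqrt{\left(-3\right) 8 \cdot 11 \cdot 6 + 53} = \sqrt{\left(-3\right) 8 \cdot 66 + 53} = \sqrt{-1584 + 53} = \sqrt{-1531} = i \sqrt{1531}$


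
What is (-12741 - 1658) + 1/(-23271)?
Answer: -335079130/23271 ≈ -14399.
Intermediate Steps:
(-12741 - 1658) + 1/(-23271) = -14399 - 1/23271 = -335079130/23271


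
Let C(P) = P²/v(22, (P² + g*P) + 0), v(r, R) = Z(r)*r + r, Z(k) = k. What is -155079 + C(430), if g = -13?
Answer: -39142537/253 ≈ -1.5471e+5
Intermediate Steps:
v(r, R) = r + r² (v(r, R) = r*r + r = r² + r = r + r²)
C(P) = P²/506 (C(P) = P²/((22*(1 + 22))) = P²/((22*23)) = P²/506)
-155079 + C(430) = -155079 + (1/506)*430² = -155079 + (1/506)*184900 = -155079 + 92450/253 = -39142537/253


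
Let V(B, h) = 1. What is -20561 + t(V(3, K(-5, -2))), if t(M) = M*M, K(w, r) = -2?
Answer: -20560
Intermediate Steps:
t(M) = M²
-20561 + t(V(3, K(-5, -2))) = -20561 + 1² = -20561 + 1 = -20560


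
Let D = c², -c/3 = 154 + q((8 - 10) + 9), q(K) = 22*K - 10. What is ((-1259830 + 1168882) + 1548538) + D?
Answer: 2256826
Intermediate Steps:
q(K) = -10 + 22*K
c = -894 (c = -3*(154 + (-10 + 22*((8 - 10) + 9))) = -3*(154 + (-10 + 22*(-2 + 9))) = -3*(154 + (-10 + 22*7)) = -3*(154 + (-10 + 154)) = -3*(154 + 144) = -3*298 = -894)
D = 799236 (D = (-894)² = 799236)
((-1259830 + 1168882) + 1548538) + D = ((-1259830 + 1168882) + 1548538) + 799236 = (-90948 + 1548538) + 799236 = 1457590 + 799236 = 2256826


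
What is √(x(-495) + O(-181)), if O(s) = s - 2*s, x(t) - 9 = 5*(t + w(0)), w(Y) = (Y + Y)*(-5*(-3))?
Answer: I*√2285 ≈ 47.802*I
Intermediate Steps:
w(Y) = 30*Y (w(Y) = (2*Y)*15 = 30*Y)
x(t) = 9 + 5*t (x(t) = 9 + 5*(t + 30*0) = 9 + 5*(t + 0) = 9 + 5*t)
O(s) = -s (O(s) = s - 2*s = -s)
√(x(-495) + O(-181)) = √((9 + 5*(-495)) - 1*(-181)) = √((9 - 2475) + 181) = √(-2466 + 181) = √(-2285) = I*√2285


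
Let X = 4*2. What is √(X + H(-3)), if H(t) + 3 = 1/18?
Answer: √182/6 ≈ 2.2485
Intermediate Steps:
H(t) = -53/18 (H(t) = -3 + 1/18 = -53/18)
X = 8
√(X + H(-3)) = √(8 - 53/18) = √(91/18) = √182/6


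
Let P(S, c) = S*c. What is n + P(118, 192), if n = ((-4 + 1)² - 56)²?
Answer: 24865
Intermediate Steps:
n = 2209 (n = ((-3)² - 56)² = (9 - 56)² = (-47)² = 2209)
n + P(118, 192) = 2209 + 118*192 = 2209 + 22656 = 24865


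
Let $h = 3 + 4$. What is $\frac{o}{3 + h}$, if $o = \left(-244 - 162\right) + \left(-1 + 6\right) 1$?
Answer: $- \frac{401}{10} \approx -40.1$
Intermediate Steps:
$h = 7$
$o = -401$ ($o = -406 + 5 \cdot 1 = -406 + 5 = -401$)
$\frac{o}{3 + h} = \frac{1}{3 + 7} \left(-401\right) = \frac{1}{10} \left(-401\right) = - \frac{401}{10}$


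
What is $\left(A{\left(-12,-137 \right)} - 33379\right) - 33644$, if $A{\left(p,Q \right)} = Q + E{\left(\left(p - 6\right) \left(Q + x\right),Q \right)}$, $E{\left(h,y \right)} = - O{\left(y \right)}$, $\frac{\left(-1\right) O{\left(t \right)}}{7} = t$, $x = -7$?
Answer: $-68119$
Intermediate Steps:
$O{\left(t \right)} = - 7 t$
$E{\left(h,y \right)} = 7 y$ ($E{\left(h,y \right)} = - \left(-7\right) y = 7 y$)
$A{\left(p,Q \right)} = 8 Q$ ($A{\left(p,Q \right)} = Q + 7 Q = 8 Q$)
$\left(A{\left(-12,-137 \right)} - 33379\right) - 33644 = \left(8 \left(-137\right) - 33379\right) - 33644 = \left(-1096 - 33379\right) - 33644 = -34475 - 33644 = -68119$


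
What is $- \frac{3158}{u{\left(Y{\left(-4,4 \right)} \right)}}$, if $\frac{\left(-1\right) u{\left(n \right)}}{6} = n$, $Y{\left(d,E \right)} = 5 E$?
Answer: $\frac{1579}{60} \approx 26.317$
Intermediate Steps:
$u{\left(n \right)} = - 6 n$
$- \frac{3158}{u{\left(Y{\left(-4,4 \right)} \right)}} = - \frac{3158}{\left(-6\right) 5 \cdot 4} = - \frac{3158}{\left(-6\right) 20} = - \frac{3158}{-120} = \left(-3158\right) \left(- \frac{1}{120}\right) = \frac{1579}{60}$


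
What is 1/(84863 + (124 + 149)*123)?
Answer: 1/118442 ≈ 8.4429e-6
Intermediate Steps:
1/(84863 + (124 + 149)*123) = 1/(84863 + 273*123) = 1/(84863 + 33579) = 1/118442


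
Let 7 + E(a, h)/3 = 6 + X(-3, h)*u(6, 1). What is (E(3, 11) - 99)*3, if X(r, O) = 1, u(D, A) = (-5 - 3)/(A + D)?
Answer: -2214/7 ≈ -316.29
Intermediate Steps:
u(D, A) = -8/(A + D)
E(a, h) = -45/7 (E(a, h) = -21 + 3*(6 + 1*(-8/(1 + 6))) = -21 + 3*(6 + 1*(-8/7)) = -21 + 3*(6 - 8/7) = -21 + 3*(34/7) = -21 + 102/7 = -45/7)
(E(3, 11) - 99)*3 = (-45/7 - 99)*3 = -738/7*3 = -2214/7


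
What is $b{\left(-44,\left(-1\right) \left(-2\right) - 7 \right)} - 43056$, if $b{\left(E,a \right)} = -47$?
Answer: $-43103$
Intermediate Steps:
$b{\left(-44,\left(-1\right) \left(-2\right) - 7 \right)} - 43056 = -47 - 43056 = -43103$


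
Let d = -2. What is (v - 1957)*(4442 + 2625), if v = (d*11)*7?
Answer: -14918437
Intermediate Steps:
v = -154 (v = -2*11*7 = -22*7 = -154)
(v - 1957)*(4442 + 2625) = (-154 - 1957)*(4442 + 2625) = -2111*7067 = -14918437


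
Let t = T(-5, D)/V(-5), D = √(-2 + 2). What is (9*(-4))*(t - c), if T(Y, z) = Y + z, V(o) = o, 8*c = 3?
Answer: -45/2 ≈ -22.500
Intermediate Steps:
c = 3/8 (c = (⅛)*3 = 3/8 ≈ 0.37500)
D = 0 (D = √0 = 0)
t = 1 (t = (-5 + 0)/(-5) = -5*(-⅕) = 1)
(9*(-4))*(t - c) = (9*(-4))*(1 - 1*3/8) = -36*(1 - 3/8) = -36*5/8 = -45/2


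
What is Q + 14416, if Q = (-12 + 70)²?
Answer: 17780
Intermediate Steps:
Q = 3364 (Q = 58² = 3364)
Q + 14416 = 3364 + 14416 = 17780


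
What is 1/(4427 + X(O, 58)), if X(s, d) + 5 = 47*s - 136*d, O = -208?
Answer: -1/13242 ≈ -7.5517e-5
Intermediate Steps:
X(s, d) = -5 - 136*d + 47*s (X(s, d) = -5 + (47*s - 136*d) = -5 + (-136*d + 47*s) = -5 - 136*d + 47*s)
1/(4427 + X(O, 58)) = 1/(4427 + (-5 - 136*58 + 47*(-208))) = 1/(4427 + (-5 - 7888 - 9776)) = 1/(4427 - 17669) = 1/(-13242) = -1/13242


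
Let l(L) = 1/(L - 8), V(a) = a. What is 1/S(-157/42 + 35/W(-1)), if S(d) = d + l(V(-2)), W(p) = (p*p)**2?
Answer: 105/3272 ≈ 0.032090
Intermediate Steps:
W(p) = p**4 (W(p) = (p**2)**2 = p**4)
l(L) = 1/(-8 + L)
S(d) = -1/10 + d (S(d) = d + 1/(-8 - 2) = d + 1/(-10) = d - 1/10 = -1/10 + d)
1/S(-157/42 + 35/W(-1)) = 1/(-1/10 + (-157/42 + 35/((-1)**4))) = 1/(-1/10 + (-157*1/42 + 35/1)) = 1/(-1/10 + (-157/42 + 35*1)) = 1/(-1/10 + (-157/42 + 35)) = 1/(-1/10 + 1313/42) = 1/(3272/105) = 105/3272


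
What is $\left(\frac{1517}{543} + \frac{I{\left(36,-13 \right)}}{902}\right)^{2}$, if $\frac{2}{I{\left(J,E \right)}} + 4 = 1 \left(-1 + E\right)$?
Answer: $\frac{16849555442041}{2159012932164} \approx 7.8043$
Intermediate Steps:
$I{\left(J,E \right)} = \frac{2}{-5 + E}$ ($I{\left(J,E \right)} = \frac{2}{-4 + 1 \left(-1 + E\right)} = \frac{2}{-4 + \left(-1 + E\right)} = \frac{2}{-5 + E}$)
$\left(\frac{1517}{543} + \frac{I{\left(36,-13 \right)}}{902}\right)^{2} = \left(\frac{1517}{543} + \frac{2 \frac{1}{-5 - 13}}{902}\right)^{2} = \left(1517 \cdot \frac{1}{543} + \frac{2}{-18} \cdot \frac{1}{902}\right)^{2} = \left(\frac{1517}{543} + 2 \left(- \frac{1}{18}\right) \frac{1}{902}\right)^{2} = \left(\frac{1517}{543} - \frac{1}{8118}\right)^{2} = \left(\frac{4104821}{1469358}\right)^{2} = \frac{16849555442041}{2159012932164}$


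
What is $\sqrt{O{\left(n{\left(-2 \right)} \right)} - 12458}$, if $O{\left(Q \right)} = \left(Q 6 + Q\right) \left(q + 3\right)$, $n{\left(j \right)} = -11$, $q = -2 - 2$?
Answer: $i \sqrt{12381} \approx 111.27 i$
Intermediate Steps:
$q = -4$ ($q = -2 - 2 = -4$)
$O{\left(Q \right)} = - 7 Q$ ($O{\left(Q \right)} = \left(Q 6 + Q\right) \left(-4 + 3\right) = \left(6 Q + Q\right) \left(-1\right) = 7 Q \left(-1\right) = - 7 Q$)
$\sqrt{O{\left(n{\left(-2 \right)} \right)} - 12458} = \sqrt{\left(-7\right) \left(-11\right) - 12458} = \sqrt{77 - 12458} = \sqrt{-12381} = i \sqrt{12381}$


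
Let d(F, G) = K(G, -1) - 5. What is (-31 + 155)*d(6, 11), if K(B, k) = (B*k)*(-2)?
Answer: 2108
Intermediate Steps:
K(B, k) = -2*B*k
d(F, G) = -5 + 2*G (d(F, G) = -2*G*(-1) - 5 = 2*G - 5 = -5 + 2*G)
(-31 + 155)*d(6, 11) = (-31 + 155)*(-5 + 2*11) = 124*(-5 + 22) = 124*17 = 2108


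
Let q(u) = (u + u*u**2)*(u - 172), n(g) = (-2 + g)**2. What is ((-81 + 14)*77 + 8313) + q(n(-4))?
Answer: -6346958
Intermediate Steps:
q(u) = (-172 + u)*(u + u**3) (q(u) = (u + u**3)*(-172 + u) = (-172 + u)*(u + u**3))
((-81 + 14)*77 + 8313) + q(n(-4)) = ((-81 + 14)*77 + 8313) + (-2 - 4)**2*(-172 + (-2 - 4)**2 + ((-2 - 4)**2)**3 - 172*(-2 - 4)**4) = (-67*77 + 8313) + (-6)**2*(-172 + (-6)**2 + ((-6)**2)**3 - 172*((-6)**2)**2) = (-5159 + 8313) + 36*(-172 + 36 + 36**3 - 172*36**2) = 3154 + 36*(-172 + 36 + 46656 - 172*1296) = 3154 + 36*(-172 + 36 + 46656 - 222912) = 3154 + 36*(-176392) = 3154 - 6350112 = -6346958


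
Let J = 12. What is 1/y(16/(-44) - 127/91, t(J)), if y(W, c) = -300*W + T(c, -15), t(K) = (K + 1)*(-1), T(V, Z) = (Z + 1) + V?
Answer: 1001/501273 ≈ 0.0019969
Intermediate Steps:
T(V, Z) = 1 + V + Z (T(V, Z) = (1 + Z) + V = 1 + V + Z)
t(K) = -1 - K (t(K) = (1 + K)*(-1) = -1 - K)
y(W, c) = -14 + c - 300*W (y(W, c) = -300*W + (1 + c - 15) = -300*W + (-14 + c) = -14 + c - 300*W)
1/y(16/(-44) - 127/91, t(J)) = 1/(-14 + (-1 - 1*12) - 300*(16/(-44) - 127/91)) = 1/(-14 + (-1 - 12) - 300*(16*(-1/44) - 127*1/91)) = 1/(-14 - 13 - 300*(-4/11 - 127/91)) = 1/(-14 - 13 - 300*(-1761/1001)) = 1/(-14 - 13 + 528300/1001) = 1/(501273/1001) = 1001/501273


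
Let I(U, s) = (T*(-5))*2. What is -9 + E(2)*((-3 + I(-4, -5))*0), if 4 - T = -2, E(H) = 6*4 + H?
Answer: -9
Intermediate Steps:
E(H) = 24 + H
T = 6 (T = 4 - 1*(-2) = 4 + 2 = 6)
I(U, s) = -60 (I(U, s) = (6*(-5))*2 = -30*2 = -60)
-9 + E(2)*((-3 + I(-4, -5))*0) = -9 + (24 + 2)*((-3 - 60)*0) = -9 + 26*(-63*0) = -9 + 26*0 = -9 + 0 = -9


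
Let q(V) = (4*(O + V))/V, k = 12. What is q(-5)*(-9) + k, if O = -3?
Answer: -228/5 ≈ -45.600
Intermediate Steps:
q(V) = (-12 + 4*V)/V (q(V) = (4*(-3 + V))/V = (-12 + 4*V)/V)
q(-5)*(-9) + k = (4 - 12/(-5))*(-9) + 12 = (4 - 12*(-1/5))*(-9) + 12 = (4 + 12/5)*(-9) + 12 = (32/5)*(-9) + 12 = -288/5 + 12 = -228/5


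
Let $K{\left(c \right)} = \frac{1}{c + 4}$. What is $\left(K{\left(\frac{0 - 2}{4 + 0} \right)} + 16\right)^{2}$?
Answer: $\frac{12996}{49} \approx 265.22$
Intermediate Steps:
$K{\left(c \right)} = \frac{1}{4 + c}$
$\left(K{\left(\frac{0 - 2}{4 + 0} \right)} + 16\right)^{2} = \left(\frac{1}{4 + \frac{0 - 2}{4 + 0}} + 16\right)^{2} = \left(\frac{1}{4 - \frac{2}{4}} + 16\right)^{2} = \left(\frac{1}{4 - \frac{1}{2}} + 16\right)^{2} = \left(\frac{1}{\frac{7}{2}} + 16\right)^{2} = \left(\frac{2}{7} + 16\right)^{2} = \left(\frac{114}{7}\right)^{2} = \frac{12996}{49}$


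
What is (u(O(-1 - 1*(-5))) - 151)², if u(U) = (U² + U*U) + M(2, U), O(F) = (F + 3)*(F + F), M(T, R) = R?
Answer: 38155329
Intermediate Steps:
O(F) = 2*F*(3 + F) (O(F) = (3 + F)*(2*F) = 2*F*(3 + F))
u(U) = U + 2*U² (u(U) = (U² + U*U) + U = (U² + U²) + U = 2*U² + U = U + 2*U²)
(u(O(-1 - 1*(-5))) - 151)² = ((2*(-1 - 1*(-5))*(3 + (-1 - 1*(-5))))*(1 + 2*(2*(-1 - 1*(-5))*(3 + (-1 - 1*(-5))))) - 151)² = ((2*(-1 + 5)*(3 + (-1 + 5)))*(1 + 2*(2*(-1 + 5)*(3 + (-1 + 5)))) - 151)² = ((2*4*(3 + 4))*(1 + 2*(2*4*(3 + 4))) - 151)² = ((2*4*7)*(1 + 2*(2*4*7)) - 151)² = (56*(1 + 2*56) - 151)² = (56*(1 + 112) - 151)² = (56*113 - 151)² = (6328 - 151)² = 6177² = 38155329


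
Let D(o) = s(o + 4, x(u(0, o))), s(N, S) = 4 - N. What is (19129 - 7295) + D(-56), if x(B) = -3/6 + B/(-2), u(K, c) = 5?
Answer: 11890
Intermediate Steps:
x(B) = -1/2 - B/2 (x(B) = -3*1/6 + B*(-1/2) = -1/2 - B/2)
D(o) = -o (D(o) = 4 - (o + 4) = 4 - (4 + o) = 4 + (-4 - o) = -o)
(19129 - 7295) + D(-56) = (19129 - 7295) - 1*(-56) = 11834 + 56 = 11890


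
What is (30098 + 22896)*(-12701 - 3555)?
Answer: -861470464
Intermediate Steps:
(30098 + 22896)*(-12701 - 3555) = 52994*(-16256) = -861470464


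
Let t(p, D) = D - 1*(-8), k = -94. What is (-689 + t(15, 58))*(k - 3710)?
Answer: 2369892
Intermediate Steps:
t(p, D) = 8 + D (t(p, D) = D + 8 = 8 + D)
(-689 + t(15, 58))*(k - 3710) = (-689 + (8 + 58))*(-94 - 3710) = (-689 + 66)*(-3804) = -623*(-3804) = 2369892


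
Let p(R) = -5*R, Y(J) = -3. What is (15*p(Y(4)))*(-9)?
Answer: -2025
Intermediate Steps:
(15*p(Y(4)))*(-9) = (15*(-5*(-3)))*(-9) = (15*15)*(-9) = 225*(-9) = -2025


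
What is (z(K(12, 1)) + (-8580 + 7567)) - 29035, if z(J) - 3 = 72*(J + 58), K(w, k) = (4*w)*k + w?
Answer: -21549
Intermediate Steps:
K(w, k) = w + 4*k*w (K(w, k) = 4*k*w + w = w + 4*k*w)
z(J) = 4179 + 72*J (z(J) = 3 + 72*(J + 58) = 3 + 72*(58 + J) = 3 + (4176 + 72*J) = 4179 + 72*J)
(z(K(12, 1)) + (-8580 + 7567)) - 29035 = ((4179 + 72*(12*(1 + 4*1))) + (-8580 + 7567)) - 29035 = ((4179 + 72*(12*(1 + 4))) - 1013) - 29035 = ((4179 + 72*(12*5)) - 1013) - 29035 = ((4179 + 72*60) - 1013) - 29035 = ((4179 + 4320) - 1013) - 29035 = (8499 - 1013) - 29035 = 7486 - 29035 = -21549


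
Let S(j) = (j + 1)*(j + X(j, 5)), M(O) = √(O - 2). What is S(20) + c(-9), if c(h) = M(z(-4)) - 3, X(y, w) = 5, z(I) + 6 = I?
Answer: 522 + 2*I*√3 ≈ 522.0 + 3.4641*I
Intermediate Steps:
z(I) = -6 + I
M(O) = √(-2 + O)
S(j) = (1 + j)*(5 + j) (S(j) = (j + 1)*(j + 5) = (1 + j)*(5 + j))
c(h) = -3 + 2*I*√3 (c(h) = √(-2 + (-6 - 4)) - 3 = √(-2 - 10) - 3 = √(-12) - 3 = 2*I*√3 - 3 = -3 + 2*I*√3)
S(20) + c(-9) = (5 + 20² + 6*20) + (-3 + 2*I*√3) = (5 + 400 + 120) + (-3 + 2*I*√3) = 525 + (-3 + 2*I*√3) = 522 + 2*I*√3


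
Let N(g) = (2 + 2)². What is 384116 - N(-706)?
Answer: 384100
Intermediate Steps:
N(g) = 16 (N(g) = 4² = 16)
384116 - N(-706) = 384116 - 1*16 = 384116 - 16 = 384100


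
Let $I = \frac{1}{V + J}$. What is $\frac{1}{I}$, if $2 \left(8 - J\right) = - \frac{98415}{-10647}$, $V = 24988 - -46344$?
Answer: $\frac{168779505}{2366} \approx 71335.0$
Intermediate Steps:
$V = 71332$ ($V = 24988 + 46344 = 71332$)
$J = \frac{7993}{2366}$ ($J = 8 - \frac{\left(-98415\right) \frac{1}{-10647}}{2} = 8 - \frac{\left(-98415\right) \left(- \frac{1}{10647}\right)}{2} = 8 - \frac{10935}{2366} = \frac{7993}{2366} \approx 3.3783$)
$I = \frac{2366}{168779505}$ ($I = \frac{1}{71332 + \frac{7993}{2366}} = \frac{1}{\frac{168779505}{2366}} = \frac{2366}{168779505} \approx 1.4018 \cdot 10^{-5}$)
$\frac{1}{I} = \frac{1}{\frac{2366}{168779505}} = \frac{168779505}{2366}$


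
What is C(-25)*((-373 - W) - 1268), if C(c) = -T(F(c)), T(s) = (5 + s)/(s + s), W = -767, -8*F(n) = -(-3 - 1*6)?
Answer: -13547/9 ≈ -1505.2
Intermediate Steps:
F(n) = -9/8 (F(n) = -(-1)*(-3 - 1*6)/8 = -(-1)*(-3 - 6)/8 = -(-1)*(-9)/8 = -1/8*9 = -9/8)
T(s) = (5 + s)/(2*s) (T(s) = (5 + s)/((2*s)) = (5 + s)*(1/(2*s)) = (5 + s)/(2*s))
C(c) = 31/18 (C(c) = -(5 - 9/8)/(2*(-9/8)) = -(-8)*31/(2*9*8) = -1*(-31/18) = 31/18)
C(-25)*((-373 - W) - 1268) = 31*((-373 - 1*(-767)) - 1268)/18 = 31*((-373 + 767) - 1268)/18 = 31*(394 - 1268)/18 = (31/18)*(-874) = -13547/9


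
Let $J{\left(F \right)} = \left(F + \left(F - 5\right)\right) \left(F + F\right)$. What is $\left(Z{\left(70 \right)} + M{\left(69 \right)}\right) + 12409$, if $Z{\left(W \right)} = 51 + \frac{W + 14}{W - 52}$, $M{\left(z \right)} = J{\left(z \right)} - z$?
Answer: $\frac{92249}{3} \approx 30750.0$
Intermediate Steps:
$J{\left(F \right)} = 2 F \left(-5 + 2 F\right)$ ($J{\left(F \right)} = \left(F + \left(F - 5\right)\right) 2 F = \left(F + \left(-5 + F\right)\right) 2 F = \left(-5 + 2 F\right) 2 F = 2 F \left(-5 + 2 F\right)$)
$M{\left(z \right)} = - z + 2 z \left(-5 + 2 z\right)$ ($M{\left(z \right)} = 2 z \left(-5 + 2 z\right) - z = - z + 2 z \left(-5 + 2 z\right)$)
$Z{\left(W \right)} = 51 + \frac{14 + W}{-52 + W}$
$\left(Z{\left(70 \right)} + M{\left(69 \right)}\right) + 12409 = \left(\frac{2 \left(-1319 + 26 \cdot 70\right)}{-52 + 70} + 69 \left(-11 + 4 \cdot 69\right)\right) + 12409 = \left(\frac{2 \left(-1319 + 1820\right)}{18} + 69 \left(-11 + 276\right)\right) + 12409 = \left(2 \cdot \frac{1}{18} \cdot 501 + 69 \cdot 265\right) + 12409 = \left(\frac{167}{3} + 18285\right) + 12409 = \frac{55022}{3} + 12409 = \frac{92249}{3}$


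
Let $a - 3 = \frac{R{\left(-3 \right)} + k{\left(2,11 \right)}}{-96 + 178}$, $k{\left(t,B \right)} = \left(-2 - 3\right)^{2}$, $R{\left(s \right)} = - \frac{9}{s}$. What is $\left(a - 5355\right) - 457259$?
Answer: $- \frac{18967037}{41} \approx -4.6261 \cdot 10^{5}$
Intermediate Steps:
$k{\left(t,B \right)} = 25$ ($k{\left(t,B \right)} = \left(-5\right)^{2} = 25$)
$a = \frac{137}{41}$ ($a = 3 + \frac{- \frac{9}{-3} + 25}{-96 + 178} = 3 + \frac{\left(-9\right) \left(- \frac{1}{3}\right) + 25}{82} = 3 + \left(3 + 25\right) \frac{1}{82} = 3 + 28 \cdot \frac{1}{82} = 3 + \frac{14}{41} = \frac{137}{41} \approx 3.3415$)
$\left(a - 5355\right) - 457259 = \left(\frac{137}{41} - 5355\right) - 457259 = - \frac{219418}{41} - 457259 = - \frac{18967037}{41}$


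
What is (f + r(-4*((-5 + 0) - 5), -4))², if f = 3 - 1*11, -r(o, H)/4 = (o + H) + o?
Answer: 97344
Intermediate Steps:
r(o, H) = -8*o - 4*H (r(o, H) = -4*((o + H) + o) = -4*((H + o) + o) = -4*(H + 2*o) = -8*o - 4*H)
f = -8 (f = 3 - 11 = -8)
(f + r(-4*((-5 + 0) - 5), -4))² = (-8 + (-(-32)*((-5 + 0) - 5) - 4*(-4)))² = (-8 + (-(-32)*(-5 - 5) + 16))² = (-8 + (-(-32)*(-10) + 16))² = (-8 + (-8*40 + 16))² = (-8 + (-320 + 16))² = (-8 - 304)² = (-312)² = 97344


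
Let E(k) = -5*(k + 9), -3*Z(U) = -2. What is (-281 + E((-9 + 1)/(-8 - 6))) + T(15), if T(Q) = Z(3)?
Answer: -6892/21 ≈ -328.19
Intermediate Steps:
Z(U) = 2/3 (Z(U) = -1/3*(-2) = 2/3)
T(Q) = 2/3
E(k) = -45 - 5*k (E(k) = -5*(9 + k) = -45 - 5*k)
(-281 + E((-9 + 1)/(-8 - 6))) + T(15) = (-281 + (-45 - 5*(-9 + 1)/(-8 - 6))) + 2/3 = (-281 + (-45 - (-40)/(-14))) + 2/3 = (-281 + (-45 - (-40)*(-1)/14)) + 2/3 = (-281 + (-45 - 5*4/7)) + 2/3 = (-281 + (-45 - 20/7)) + 2/3 = (-281 - 335/7) + 2/3 = -2302/7 + 2/3 = -6892/21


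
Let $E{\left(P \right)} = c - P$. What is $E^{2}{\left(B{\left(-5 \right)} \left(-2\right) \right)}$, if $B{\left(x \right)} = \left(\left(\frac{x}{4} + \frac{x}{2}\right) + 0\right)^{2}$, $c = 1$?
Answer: $\frac{54289}{64} \approx 848.27$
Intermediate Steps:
$B{\left(x \right)} = \frac{9 x^{2}}{16}$ ($B{\left(x \right)} = \left(\left(x \frac{1}{4} + x \frac{1}{2}\right) + 0\right)^{2} = \left(\left(\frac{x}{4} + \frac{x}{2}\right) + 0\right)^{2} = \left(\frac{3 x}{4} + 0\right)^{2} = \left(\frac{3 x}{4}\right)^{2} = \frac{9 x^{2}}{16}$)
$E{\left(P \right)} = 1 - P$
$E^{2}{\left(B{\left(-5 \right)} \left(-2\right) \right)} = \left(1 - \frac{9 \left(-5\right)^{2}}{16} \left(-2\right)\right)^{2} = \left(1 - \frac{9}{16} \cdot 25 \left(-2\right)\right)^{2} = \left(1 - \frac{225}{16} \left(-2\right)\right)^{2} = \left(1 - - \frac{225}{8}\right)^{2} = \left(1 + \frac{225}{8}\right)^{2} = \left(\frac{233}{8}\right)^{2} = \frac{54289}{64}$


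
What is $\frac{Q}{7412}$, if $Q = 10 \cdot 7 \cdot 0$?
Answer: $0$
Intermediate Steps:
$Q = 0$ ($Q = 70 \cdot 0 = 0$)
$\frac{Q}{7412} = \frac{0}{7412} = 0 \cdot \frac{1}{7412} = 0$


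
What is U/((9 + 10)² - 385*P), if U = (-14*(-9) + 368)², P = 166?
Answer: -244036/63549 ≈ -3.8401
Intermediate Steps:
U = 244036 (U = (126 + 368)² = 494² = 244036)
U/((9 + 10)² - 385*P) = 244036/((9 + 10)² - 385*166) = 244036/(19² - 63910) = 244036/(361 - 63910) = 244036/(-63549) = 244036*(-1/63549) = -244036/63549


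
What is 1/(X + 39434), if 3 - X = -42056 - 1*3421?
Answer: 1/84914 ≈ 1.1777e-5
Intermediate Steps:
X = 45480 (X = 3 - (-42056 - 1*3421) = 3 - (-42056 - 3421) = 3 - 1*(-45477) = 3 + 45477 = 45480)
1/(X + 39434) = 1/(45480 + 39434) = 1/84914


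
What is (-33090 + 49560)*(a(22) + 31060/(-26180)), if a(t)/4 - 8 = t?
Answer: 2561529690/1309 ≈ 1.9569e+6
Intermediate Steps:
a(t) = 32 + 4*t
(-33090 + 49560)*(a(22) + 31060/(-26180)) = (-33090 + 49560)*((32 + 4*22) + 31060/(-26180)) = 16470*((32 + 88) + 31060*(-1/26180)) = 16470*(120 - 1553/1309) = 16470*(155527/1309) = 2561529690/1309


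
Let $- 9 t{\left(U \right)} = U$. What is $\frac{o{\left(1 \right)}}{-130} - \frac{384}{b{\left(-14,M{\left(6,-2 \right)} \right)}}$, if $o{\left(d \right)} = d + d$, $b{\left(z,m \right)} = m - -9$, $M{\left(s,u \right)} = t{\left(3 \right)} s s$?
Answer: $\frac{8319}{65} \approx 127.98$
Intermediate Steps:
$t{\left(U \right)} = - \frac{U}{9}$
$M{\left(s,u \right)} = - \frac{s^{2}}{3}$ ($M{\left(s,u \right)} = \left(- \frac{1}{9}\right) 3 s s = - \frac{s}{3} s = - \frac{s^{2}}{3}$)
$b{\left(z,m \right)} = 9 + m$ ($b{\left(z,m \right)} = m + 9 = 9 + m$)
$o{\left(d \right)} = 2 d$
$\frac{o{\left(1 \right)}}{-130} - \frac{384}{b{\left(-14,M{\left(6,-2 \right)} \right)}} = \frac{2 \cdot 1}{-130} - \frac{384}{9 - \frac{6^{2}}{3}} = 2 \left(- \frac{1}{130}\right) - \frac{384}{9 - 12} = - \frac{1}{65} - \frac{384}{9 - 12} = - \frac{1}{65} - \frac{384}{-3} = - \frac{1}{65} - -128 = - \frac{1}{65} + 128 = \frac{8319}{65}$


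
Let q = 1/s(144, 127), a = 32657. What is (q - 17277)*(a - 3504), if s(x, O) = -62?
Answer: -31227964775/62 ≈ -5.0368e+8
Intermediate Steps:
q = -1/62 (q = 1/(-62) = -1/62 ≈ -0.016129)
(q - 17277)*(a - 3504) = (-1/62 - 17277)*(32657 - 3504) = -1071175/62*29153 = -31227964775/62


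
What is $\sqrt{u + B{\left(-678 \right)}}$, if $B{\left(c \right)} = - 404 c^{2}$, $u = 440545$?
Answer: $i \sqrt{185271791} \approx 13611.0 i$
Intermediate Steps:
$\sqrt{u + B{\left(-678 \right)}} = \sqrt{440545 - 404 \left(-678\right)^{2}} = \sqrt{440545 - 185712336} = \sqrt{-185271791} = i \sqrt{185271791}$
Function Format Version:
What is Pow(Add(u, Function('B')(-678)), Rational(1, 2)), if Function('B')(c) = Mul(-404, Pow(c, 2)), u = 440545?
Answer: Mul(I, Pow(185271791, Rational(1, 2))) ≈ Mul(13611., I)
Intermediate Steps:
Pow(Add(u, Function('B')(-678)), Rational(1, 2)) = Pow(Add(440545, Mul(-404, Pow(-678, 2))), Rational(1, 2)) = Pow(Add(440545, Mul(-404, 459684)), Rational(1, 2)) = Pow(Add(440545, -185712336), Rational(1, 2)) = Pow(-185271791, Rational(1, 2)) = Mul(I, Pow(185271791, Rational(1, 2)))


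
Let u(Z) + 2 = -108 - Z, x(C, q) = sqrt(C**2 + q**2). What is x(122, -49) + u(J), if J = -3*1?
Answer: -107 + sqrt(17285) ≈ 24.472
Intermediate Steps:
J = -3
u(Z) = -110 - Z (u(Z) = -2 + (-108 - Z) = -110 - Z)
x(122, -49) + u(J) = sqrt(122**2 + (-49)**2) + (-110 - 1*(-3)) = sqrt(14884 + 2401) + (-110 + 3) = sqrt(17285) - 107 = -107 + sqrt(17285)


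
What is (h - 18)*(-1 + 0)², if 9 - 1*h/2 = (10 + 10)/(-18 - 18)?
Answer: 10/9 ≈ 1.1111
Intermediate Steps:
h = 172/9 (h = 18 - 2*(10 + 10)/(-18 - 18) = 18 - 40/(-36) = 18 - 40*(-1)/36 = 18 - 2*(-5/9) = 18 + 10/9 = 172/9 ≈ 19.111)
(h - 18)*(-1 + 0)² = (172/9 - 18)*(-1 + 0)² = (10/9)*(-1)² = (10/9)*1 = 10/9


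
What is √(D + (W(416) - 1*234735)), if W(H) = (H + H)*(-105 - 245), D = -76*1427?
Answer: I*√634387 ≈ 796.48*I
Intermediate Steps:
D = -108452
W(H) = -700*H (W(H) = (2*H)*(-350) = -700*H)
√(D + (W(416) - 1*234735)) = √(-108452 + (-700*416 - 1*234735)) = √(-108452 + (-291200 - 234735)) = √(-108452 - 525935) = √(-634387) = I*√634387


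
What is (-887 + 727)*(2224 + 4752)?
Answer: -1116160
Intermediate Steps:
(-887 + 727)*(2224 + 4752) = -160*6976 = -1116160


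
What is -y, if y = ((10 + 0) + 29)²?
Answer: -1521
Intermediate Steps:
y = 1521 (y = (10 + 29)² = 39² = 1521)
-y = -1*1521 = -1521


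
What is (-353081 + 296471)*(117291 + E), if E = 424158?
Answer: -30651427890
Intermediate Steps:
(-353081 + 296471)*(117291 + E) = (-353081 + 296471)*(117291 + 424158) = -56610*541449 = -30651427890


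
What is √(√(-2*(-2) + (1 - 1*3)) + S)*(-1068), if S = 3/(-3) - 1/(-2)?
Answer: -534*√(-2 + 4*√2) ≈ -1021.2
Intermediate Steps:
S = -½ (S = 3*(-⅓) - 1*(-½) = -1 + ½ = -½ ≈ -0.50000)
√(√(-2*(-2) + (1 - 1*3)) + S)*(-1068) = √(√(-2*(-2) + (1 - 1*3)) - ½)*(-1068) = √(√(4 + (1 - 3)) - ½)*(-1068) = √(√(4 - 2) - ½)*(-1068) = √(√2 - ½)*(-1068) = √(-½ + √2)*(-1068) = -1068*√(-½ + √2)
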